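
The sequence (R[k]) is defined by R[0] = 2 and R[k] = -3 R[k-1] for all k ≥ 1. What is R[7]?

-4374

R[1] = -3*2 = -6
R[2] = -3*(-6) = 18
R[3] = -3*18 = -54
R[4] = -3*(-54) = 162
R[5] = -3*162 = -486
R[6] = -3*(-486) = 1458
R[7] = -3*1458 = -4374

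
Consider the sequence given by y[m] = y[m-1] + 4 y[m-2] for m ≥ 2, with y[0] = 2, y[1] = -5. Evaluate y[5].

y[2] = (-5) + 4·2 = 3
y[3] = 3 + 4·(-5) = -17
y[4] = (-17) + 4·3 = -5
y[5] = (-5) + 4·(-17) = -73

-73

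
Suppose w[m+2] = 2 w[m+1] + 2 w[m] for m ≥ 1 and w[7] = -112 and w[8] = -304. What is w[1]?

-4

Rearranging, w[m-2] = (w[m] - 2 w[m-1]) / 2.
w[6] = (-304 - 2*(-112)) / 2 = -80/2 = -40
w[5] = (-112 - 2*(-40)) / 2 = -32/2 = -16
w[4] = (-40 - 2*(-16)) / 2 = -8/2 = -4
w[3] = (-16 - 2*(-4)) / 2 = -8/2 = -4
w[2] = (-4 - 2*(-4)) / 2 = 4/2 = 2
w[1] = (-4 - 2*2) / 2 = -8/2 = -4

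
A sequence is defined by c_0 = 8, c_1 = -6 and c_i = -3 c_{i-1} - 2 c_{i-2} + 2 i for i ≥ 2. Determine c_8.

c_2 = -3(-6) - 2(8) + 4 = 6
c_3 = -3(6) - 2(-6) + 6 = 0
c_4 = -3(0) - 2(6) + 8 = -4
c_5 = -3(-4) - 2(0) + 10 = 22
c_6 = -3(22) - 2(-4) + 12 = -46
c_7 = -3(-46) - 2(22) + 14 = 108
c_8 = -3(108) - 2(-46) + 16 = -216

-216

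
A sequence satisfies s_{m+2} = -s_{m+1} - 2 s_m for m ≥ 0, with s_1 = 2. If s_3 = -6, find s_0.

Let s_0 = z.
s_2 = -2 - 2z
s_3 = -2 + 2z
So -2 + 2z = -6, giving z = -2.

-2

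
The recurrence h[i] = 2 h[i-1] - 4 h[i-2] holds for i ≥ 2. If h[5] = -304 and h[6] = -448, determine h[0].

Rearranging, h[i-2] = (h[i] - 2 h[i-1]) / -4.
h[4] = (-448 - 2(-304)) / -4 = 160/-4 = -40
h[3] = (-304 - 2(-40)) / -4 = -224/-4 = 56
h[2] = (-40 - 2(56)) / -4 = -152/-4 = 38
h[1] = (56 - 2(38)) / -4 = -20/-4 = 5
h[0] = (38 - 2(5)) / -4 = 28/-4 = -7

-7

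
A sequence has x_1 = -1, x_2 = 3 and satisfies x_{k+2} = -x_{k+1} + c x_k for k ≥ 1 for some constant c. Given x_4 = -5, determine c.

x_3 = -3 - c
x_4 = 3 + 4c
So 3 + 4c = -5, giving c = -2.

-2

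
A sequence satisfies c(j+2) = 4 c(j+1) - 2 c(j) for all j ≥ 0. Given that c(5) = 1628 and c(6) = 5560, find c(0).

Rearranging, c(j-2) = (c(j) - 4 c(j-1)) / -2.
c(4) = (5560 - 4(1628)) / -2 = -952/-2 = 476
c(3) = (1628 - 4(476)) / -2 = -276/-2 = 138
c(2) = (476 - 4(138)) / -2 = -76/-2 = 38
c(1) = (138 - 4(38)) / -2 = -14/-2 = 7
c(0) = (38 - 4(7)) / -2 = 10/-2 = -5

-5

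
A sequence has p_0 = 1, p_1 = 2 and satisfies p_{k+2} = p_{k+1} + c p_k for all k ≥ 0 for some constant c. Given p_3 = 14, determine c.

p_2 = 2 + c
p_3 = 2 + 3c
So 2 + 3c = 14, giving c = 4.

4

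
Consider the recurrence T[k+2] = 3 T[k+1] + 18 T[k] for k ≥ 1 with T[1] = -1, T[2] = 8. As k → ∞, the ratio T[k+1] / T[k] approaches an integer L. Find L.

6

The characteristic equation is r^2 - 3r - 18 = 0, which factors as (r - 6)(r + 3) = 0.
So the roots are 6 and -3. Since |6| > |-3| and the coefficient of 6^k is non-zero, the ratio tends to 6.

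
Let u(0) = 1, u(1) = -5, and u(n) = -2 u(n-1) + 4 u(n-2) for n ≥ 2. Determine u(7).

u(2) = -2(-5) + 4(1) = 14
u(3) = -2(14) + 4(-5) = -48
u(4) = -2(-48) + 4(14) = 152
u(5) = -2(152) + 4(-48) = -496
u(6) = -2(-496) + 4(152) = 1600
u(7) = -2(1600) + 4(-496) = -5184

-5184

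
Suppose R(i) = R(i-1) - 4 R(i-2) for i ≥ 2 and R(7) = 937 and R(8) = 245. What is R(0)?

Rearranging, R(i-2) = (R(i) - R(i-1)) / -4.
R(6) = (245 - 937) / -4 = -692/-4 = 173
R(5) = (937 - 173) / -4 = 764/-4 = -191
R(4) = (173 - (-191)) / -4 = 364/-4 = -91
R(3) = (-191 - (-91)) / -4 = -100/-4 = 25
R(2) = (-91 - 25) / -4 = -116/-4 = 29
R(1) = (25 - 29) / -4 = -4/-4 = 1
R(0) = (29 - 1) / -4 = 28/-4 = -7

-7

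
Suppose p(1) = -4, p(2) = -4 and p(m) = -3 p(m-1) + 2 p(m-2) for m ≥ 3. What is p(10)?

p(3) = -3(-4) + 2(-4) = 4
p(4) = -3(4) + 2(-4) = -20
p(5) = -3(-20) + 2(4) = 68
p(6) = -3(68) + 2(-20) = -244
p(7) = -3(-244) + 2(68) = 868
p(8) = -3(868) + 2(-244) = -3092
p(9) = -3(-3092) + 2(868) = 11012
p(10) = -3(11012) + 2(-3092) = -39220

-39220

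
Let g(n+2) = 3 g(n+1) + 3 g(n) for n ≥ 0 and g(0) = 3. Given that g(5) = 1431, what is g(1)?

Let g(1) = z.
g(2) = 9 + 3z
g(3) = 27 + 12z
g(4) = 108 + 45z
g(5) = 405 + 171z
So 405 + 171z = 1431, giving z = 6.

6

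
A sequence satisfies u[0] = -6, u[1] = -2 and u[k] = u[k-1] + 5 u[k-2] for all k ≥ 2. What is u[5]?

u[2] = (-2) + 5·(-6) = -32
u[3] = (-32) + 5·(-2) = -42
u[4] = (-42) + 5·(-32) = -202
u[5] = (-202) + 5·(-42) = -412

-412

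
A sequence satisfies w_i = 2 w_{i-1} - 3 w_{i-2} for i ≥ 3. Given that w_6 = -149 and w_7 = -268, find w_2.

7

Rearranging, w_{i-2} = (w_i - 2 w_{i-1}) / -3.
w_5 = (-268 - 2*(-149)) / -3 = 30/-3 = -10
w_4 = (-149 - 2*(-10)) / -3 = -129/-3 = 43
w_3 = (-10 - 2*43) / -3 = -96/-3 = 32
w_2 = (43 - 2*32) / -3 = -21/-3 = 7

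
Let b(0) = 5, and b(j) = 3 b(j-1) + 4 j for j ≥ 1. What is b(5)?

1931

b(1) = 3*5 + 4 = 19
b(2) = 3*19 + 8 = 65
b(3) = 3*65 + 12 = 207
b(4) = 3*207 + 16 = 637
b(5) = 3*637 + 20 = 1931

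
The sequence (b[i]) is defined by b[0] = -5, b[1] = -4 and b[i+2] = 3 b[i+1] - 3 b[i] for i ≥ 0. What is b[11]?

b[2] = 3·(-4) - 3·(-5) = 3
b[3] = 3·3 - 3·(-4) = 21
b[4] = 3·21 - 3·3 = 54
b[5] = 3·54 - 3·21 = 99
b[6] = 3·99 - 3·54 = 135
b[7] = 3·135 - 3·99 = 108
b[8] = 3·108 - 3·135 = -81
b[9] = 3·(-81) - 3·108 = -567
b[10] = 3·(-567) - 3·(-81) = -1458
b[11] = 3·(-1458) - 3·(-567) = -2673

-2673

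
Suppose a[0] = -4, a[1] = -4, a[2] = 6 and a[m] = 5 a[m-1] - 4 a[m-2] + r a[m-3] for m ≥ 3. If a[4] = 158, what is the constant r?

a[3] = 46 - 4r
a[4] = 206 - 24r
So 206 - 24r = 158, giving r = 2.

2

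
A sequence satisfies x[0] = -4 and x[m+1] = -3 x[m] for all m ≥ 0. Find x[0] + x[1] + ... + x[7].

6560

x[1] = -3*(-4) = 12
x[2] = -3*12 = -36
x[3] = -3*(-36) = 108
x[4] = -3*108 = -324
x[5] = -3*(-324) = 972
x[6] = -3*972 = -2916
x[7] = -3*(-2916) = 8748
Sum = (-4) + 12 + (-36) + 108 + (-324) + 972 + (-2916) + 8748 = 6560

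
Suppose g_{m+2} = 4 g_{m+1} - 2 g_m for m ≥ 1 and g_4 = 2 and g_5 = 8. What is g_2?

-1

Rearranging, g_{m-2} = (g_m - 4 g_{m-1}) / -2.
g_3 = (8 - 4·2) / -2 = 0/-2 = 0
g_2 = (2 - 4·0) / -2 = 2/-2 = -1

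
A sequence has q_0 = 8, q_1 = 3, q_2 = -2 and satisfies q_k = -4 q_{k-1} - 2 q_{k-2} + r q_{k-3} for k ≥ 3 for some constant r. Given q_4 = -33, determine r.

1

q_3 = 2 + 8r
q_4 = -4 - 29r
So -4 - 29r = -33, giving r = 1.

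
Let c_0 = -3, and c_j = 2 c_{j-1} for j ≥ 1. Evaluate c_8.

-768

c_1 = 2(-3) = -6
c_2 = 2(-6) = -12
c_3 = 2(-12) = -24
c_4 = 2(-24) = -48
c_5 = 2(-48) = -96
c_6 = 2(-96) = -192
c_7 = 2(-192) = -384
c_8 = 2(-384) = -768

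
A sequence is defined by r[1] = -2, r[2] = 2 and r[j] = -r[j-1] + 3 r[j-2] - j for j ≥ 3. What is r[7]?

r[3] = -2 + 3·(-2) - 3 = -11
r[4] = -(-11) + 3·2 - 4 = 13
r[5] = -13 + 3·(-11) - 5 = -51
r[6] = -(-51) + 3·13 - 6 = 84
r[7] = -84 + 3·(-51) - 7 = -244

-244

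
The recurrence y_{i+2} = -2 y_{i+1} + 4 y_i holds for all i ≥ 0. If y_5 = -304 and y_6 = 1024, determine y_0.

4

Rearranging, y_{i-2} = (y_i + 2 y_{i-1}) / 4.
y_4 = (1024 + 2(-304)) / 4 = 416/4 = 104
y_3 = (-304 + 2(104)) / 4 = -96/4 = -24
y_2 = (104 + 2(-24)) / 4 = 56/4 = 14
y_1 = (-24 + 2(14)) / 4 = 4/4 = 1
y_0 = (14 + 2(1)) / 4 = 16/4 = 4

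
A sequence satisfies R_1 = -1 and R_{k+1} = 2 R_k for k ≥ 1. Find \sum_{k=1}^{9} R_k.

R_2 = 2(-1) = -2
R_3 = 2(-2) = -4
R_4 = 2(-4) = -8
R_5 = 2(-8) = -16
R_6 = 2(-16) = -32
R_7 = 2(-32) = -64
R_8 = 2(-64) = -128
R_9 = 2(-128) = -256
Sum = (-1) + (-2) + (-4) + (-8) + (-16) + (-32) + (-64) + (-128) + (-256) = -511

-511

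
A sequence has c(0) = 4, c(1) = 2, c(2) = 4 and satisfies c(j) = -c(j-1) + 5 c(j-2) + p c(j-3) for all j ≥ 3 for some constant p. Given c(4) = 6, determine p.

4

c(3) = 6 + 4p
c(4) = 14 - 2p
So 14 - 2p = 6, giving p = 4.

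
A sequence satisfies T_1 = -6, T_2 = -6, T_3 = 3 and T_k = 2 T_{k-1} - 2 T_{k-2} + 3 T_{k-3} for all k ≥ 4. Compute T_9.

-165

T_4 = 2·3 - 2·(-6) + 3·(-6) = 0
T_5 = 2·0 - 2·3 + 3·(-6) = -24
T_6 = 2·(-24) - 2·0 + 3·3 = -39
T_7 = 2·(-39) - 2·(-24) + 3·0 = -30
T_8 = 2·(-30) - 2·(-39) + 3·(-24) = -54
T_9 = 2·(-54) - 2·(-30) + 3·(-39) = -165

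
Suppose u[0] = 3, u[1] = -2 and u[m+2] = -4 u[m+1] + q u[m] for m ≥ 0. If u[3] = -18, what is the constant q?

-1

u[2] = 8 + 3q
u[3] = -32 - 14q
So -32 - 14q = -18, giving q = -1.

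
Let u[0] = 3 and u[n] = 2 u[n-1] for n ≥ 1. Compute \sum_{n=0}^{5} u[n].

189

u[1] = 2(3) = 6
u[2] = 2(6) = 12
u[3] = 2(12) = 24
u[4] = 2(24) = 48
u[5] = 2(48) = 96
Sum = 3 + 6 + 12 + 24 + 48 + 96 = 189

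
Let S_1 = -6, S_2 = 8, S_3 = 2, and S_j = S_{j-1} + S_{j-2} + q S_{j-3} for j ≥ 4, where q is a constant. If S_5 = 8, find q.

S_4 = 10 - 6q
S_5 = 12 + 2q
So 12 + 2q = 8, giving q = -2.

-2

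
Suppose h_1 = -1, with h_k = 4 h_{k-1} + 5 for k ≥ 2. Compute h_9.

h_2 = 4*(-1) + 5 = 1
h_3 = 4*1 + 5 = 9
h_4 = 4*9 + 5 = 41
h_5 = 4*41 + 5 = 169
h_6 = 4*169 + 5 = 681
h_7 = 4*681 + 5 = 2729
h_8 = 4*2729 + 5 = 10921
h_9 = 4*10921 + 5 = 43689

43689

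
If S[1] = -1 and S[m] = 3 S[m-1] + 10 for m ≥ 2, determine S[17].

172186879

The fixed point is 10/(1 - 3) = -5, so S[m] + 5 = 3(S[m-1] + 5).
Hence S[m] = 4·3^{m-1} - 5.
S[17] = 4·3^{16} - 5 = 4·43046721 - 5 = 172186879.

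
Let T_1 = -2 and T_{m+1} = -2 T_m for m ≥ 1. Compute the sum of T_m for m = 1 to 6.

T_2 = -2(-2) = 4
T_3 = -2(4) = -8
T_4 = -2(-8) = 16
T_5 = -2(16) = -32
T_6 = -2(-32) = 64
Sum = (-2) + 4 + (-8) + 16 + (-32) + 64 = 42

42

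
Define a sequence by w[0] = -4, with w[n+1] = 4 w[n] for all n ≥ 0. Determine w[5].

-4096

w[1] = 4(-4) = -16
w[2] = 4(-16) = -64
w[3] = 4(-64) = -256
w[4] = 4(-256) = -1024
w[5] = 4(-1024) = -4096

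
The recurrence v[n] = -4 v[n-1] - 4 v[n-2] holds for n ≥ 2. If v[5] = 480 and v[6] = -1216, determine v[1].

-2

Rearranging, v[n-2] = (v[n] + 4 v[n-1]) / -4.
v[4] = (-1216 + 4·480) / -4 = 704/-4 = -176
v[3] = (480 + 4·(-176)) / -4 = -224/-4 = 56
v[2] = (-176 + 4·56) / -4 = 48/-4 = -12
v[1] = (56 + 4·(-12)) / -4 = 8/-4 = -2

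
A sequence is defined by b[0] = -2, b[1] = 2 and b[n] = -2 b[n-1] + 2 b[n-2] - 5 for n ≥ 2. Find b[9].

11755

b[2] = -2*2 + 2*(-2) - 5 = -13
b[3] = -2*(-13) + 2*2 - 5 = 25
b[4] = -2*25 + 2*(-13) - 5 = -81
b[5] = -2*(-81) + 2*25 - 5 = 207
b[6] = -2*207 + 2*(-81) - 5 = -581
b[7] = -2*(-581) + 2*207 - 5 = 1571
b[8] = -2*1571 + 2*(-581) - 5 = -4309
b[9] = -2*(-4309) + 2*1571 - 5 = 11755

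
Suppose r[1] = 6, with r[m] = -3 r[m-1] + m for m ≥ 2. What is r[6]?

-1350

r[2] = -3(6) + 2 = -16
r[3] = -3(-16) + 3 = 51
r[4] = -3(51) + 4 = -149
r[5] = -3(-149) + 5 = 452
r[6] = -3(452) + 6 = -1350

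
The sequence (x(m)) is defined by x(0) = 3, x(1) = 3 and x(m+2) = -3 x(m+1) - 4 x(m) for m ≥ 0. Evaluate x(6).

267

x(2) = -3(3) - 4(3) = -21
x(3) = -3(-21) - 4(3) = 51
x(4) = -3(51) - 4(-21) = -69
x(5) = -3(-69) - 4(51) = 3
x(6) = -3(3) - 4(-69) = 267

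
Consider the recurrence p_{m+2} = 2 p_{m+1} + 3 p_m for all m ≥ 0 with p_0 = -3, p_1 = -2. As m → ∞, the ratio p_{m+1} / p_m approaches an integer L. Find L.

The characteristic equation is r^2 - 2r - 3 = 0, which factors as (r - 3)(r + 1) = 0.
So the roots are 3 and -1. Since |3| > |-1| and the coefficient of 3^m is non-zero, the ratio tends to 3.

3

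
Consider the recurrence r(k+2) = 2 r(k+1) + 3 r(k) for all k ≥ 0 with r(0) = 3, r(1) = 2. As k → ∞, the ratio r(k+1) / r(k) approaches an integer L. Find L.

The characteristic equation is r^2 - 2r - 3 = 0, which factors as (r - 3)(r + 1) = 0.
So the roots are 3 and -1. Since |3| > |-1| and the coefficient of 3^k is non-zero, the ratio tends to 3.

3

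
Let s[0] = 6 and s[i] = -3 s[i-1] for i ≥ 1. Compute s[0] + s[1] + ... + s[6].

3282

s[1] = -3*6 = -18
s[2] = -3*(-18) = 54
s[3] = -3*54 = -162
s[4] = -3*(-162) = 486
s[5] = -3*486 = -1458
s[6] = -3*(-1458) = 4374
Sum = 6 + (-18) + 54 + (-162) + 486 + (-1458) + 4374 = 3282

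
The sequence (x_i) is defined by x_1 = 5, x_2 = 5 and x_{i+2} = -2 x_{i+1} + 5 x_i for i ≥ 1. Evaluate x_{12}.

-377205

x_3 = -2·5 + 5·5 = 15
x_4 = -2·15 + 5·5 = -5
x_5 = -2·(-5) + 5·15 = 85
x_6 = -2·85 + 5·(-5) = -195
x_7 = -2·(-195) + 5·85 = 815
x_8 = -2·815 + 5·(-195) = -2605
x_9 = -2·(-2605) + 5·815 = 9285
x_{10} = -2·9285 + 5·(-2605) = -31595
x_{11} = -2·(-31595) + 5·9285 = 109615
x_{12} = -2·109615 + 5·(-31595) = -377205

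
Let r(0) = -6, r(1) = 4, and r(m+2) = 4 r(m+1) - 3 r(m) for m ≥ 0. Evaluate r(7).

10924

r(2) = 4*4 - 3*(-6) = 34
r(3) = 4*34 - 3*4 = 124
r(4) = 4*124 - 3*34 = 394
r(5) = 4*394 - 3*124 = 1204
r(6) = 4*1204 - 3*394 = 3634
r(7) = 4*3634 - 3*1204 = 10924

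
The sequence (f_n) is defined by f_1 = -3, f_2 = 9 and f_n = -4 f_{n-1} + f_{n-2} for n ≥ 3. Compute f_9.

-225075

f_3 = -4*9 + (-3) = -39
f_4 = -4*(-39) + 9 = 165
f_5 = -4*165 + (-39) = -699
f_6 = -4*(-699) + 165 = 2961
f_7 = -4*2961 + (-699) = -12543
f_8 = -4*(-12543) + 2961 = 53133
f_9 = -4*53133 + (-12543) = -225075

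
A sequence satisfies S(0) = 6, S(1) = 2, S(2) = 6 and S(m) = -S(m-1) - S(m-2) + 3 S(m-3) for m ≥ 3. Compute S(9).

34

S(3) = -6 - 2 + 3(6) = 10
S(4) = -10 - 6 + 3(2) = -10
S(5) = -(-10) - 10 + 3(6) = 18
S(6) = -18 - (-10) + 3(10) = 22
S(7) = -22 - 18 + 3(-10) = -70
S(8) = -(-70) - 22 + 3(18) = 102
S(9) = -102 - (-70) + 3(22) = 34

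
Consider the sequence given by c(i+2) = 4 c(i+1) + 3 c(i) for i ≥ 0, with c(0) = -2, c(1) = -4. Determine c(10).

-4683382

c(2) = 4(-4) + 3(-2) = -22
c(3) = 4(-22) + 3(-4) = -100
c(4) = 4(-100) + 3(-22) = -466
c(5) = 4(-466) + 3(-100) = -2164
c(6) = 4(-2164) + 3(-466) = -10054
c(7) = 4(-10054) + 3(-2164) = -46708
c(8) = 4(-46708) + 3(-10054) = -216994
c(9) = 4(-216994) + 3(-46708) = -1008100
c(10) = 4(-1008100) + 3(-216994) = -4683382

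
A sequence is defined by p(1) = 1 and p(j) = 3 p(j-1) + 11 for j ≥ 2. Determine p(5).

p(2) = 3·1 + 11 = 14
p(3) = 3·14 + 11 = 53
p(4) = 3·53 + 11 = 170
p(5) = 3·170 + 11 = 521

521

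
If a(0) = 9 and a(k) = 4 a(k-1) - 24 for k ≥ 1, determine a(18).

The fixed point is -24/(1 - 4) = 8, so a(k) - 8 = 4(a(k-1) - 8).
Hence a(k) = 1·4^k + 8.
a(18) = 1·4^{18} + 8 = 1·68719476736 + 8 = 68719476744.

68719476744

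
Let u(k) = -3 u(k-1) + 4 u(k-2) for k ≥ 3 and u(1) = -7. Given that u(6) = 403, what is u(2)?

Let u(2) = x.
u(3) = -28 - 3x
u(4) = 84 + 13x
u(5) = -364 - 51x
u(6) = 1428 + 205x
So 1428 + 205x = 403, giving x = -5.

-5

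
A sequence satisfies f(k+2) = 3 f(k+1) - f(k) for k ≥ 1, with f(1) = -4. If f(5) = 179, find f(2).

7

Let f(2) = y.
f(3) = 4 + 3y
f(4) = 12 + 8y
f(5) = 32 + 21y
So 32 + 21y = 179, giving y = 7.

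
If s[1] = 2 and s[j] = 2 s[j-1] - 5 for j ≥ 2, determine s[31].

-3221225467

The fixed point is -5/(1 - 2) = 5, so s[j] - 5 = 2(s[j-1] - 5).
Hence s[j] = -3·2^{j-1} + 5.
s[31] = -3·2^{30} + 5 = -3·1073741824 + 5 = -3221225467.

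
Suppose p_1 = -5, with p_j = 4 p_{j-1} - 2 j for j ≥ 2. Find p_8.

-107400

p_2 = 4·(-5) - 4 = -24
p_3 = 4·(-24) - 6 = -102
p_4 = 4·(-102) - 8 = -416
p_5 = 4·(-416) - 10 = -1674
p_6 = 4·(-1674) - 12 = -6708
p_7 = 4·(-6708) - 14 = -26846
p_8 = 4·(-26846) - 16 = -107400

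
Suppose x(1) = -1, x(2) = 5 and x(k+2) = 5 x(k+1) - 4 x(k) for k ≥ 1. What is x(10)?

x(3) = 5*5 - 4*(-1) = 29
x(4) = 5*29 - 4*5 = 125
x(5) = 5*125 - 4*29 = 509
x(6) = 5*509 - 4*125 = 2045
x(7) = 5*2045 - 4*509 = 8189
x(8) = 5*8189 - 4*2045 = 32765
x(9) = 5*32765 - 4*8189 = 131069
x(10) = 5*131069 - 4*32765 = 524285

524285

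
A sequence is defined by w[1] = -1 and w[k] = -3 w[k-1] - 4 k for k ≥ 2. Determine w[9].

4911

w[2] = -3(-1) - 8 = -5
w[3] = -3(-5) - 12 = 3
w[4] = -3(3) - 16 = -25
w[5] = -3(-25) - 20 = 55
w[6] = -3(55) - 24 = -189
w[7] = -3(-189) - 28 = 539
w[8] = -3(539) - 32 = -1649
w[9] = -3(-1649) - 36 = 4911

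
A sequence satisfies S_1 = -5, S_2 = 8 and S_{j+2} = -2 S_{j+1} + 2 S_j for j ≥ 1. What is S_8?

3824

S_3 = -2·8 + 2·(-5) = -26
S_4 = -2·(-26) + 2·8 = 68
S_5 = -2·68 + 2·(-26) = -188
S_6 = -2·(-188) + 2·68 = 512
S_7 = -2·512 + 2·(-188) = -1400
S_8 = -2·(-1400) + 2·512 = 3824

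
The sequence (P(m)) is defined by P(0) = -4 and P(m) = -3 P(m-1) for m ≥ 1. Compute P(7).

8748

P(1) = -3(-4) = 12
P(2) = -3(12) = -36
P(3) = -3(-36) = 108
P(4) = -3(108) = -324
P(5) = -3(-324) = 972
P(6) = -3(972) = -2916
P(7) = -3(-2916) = 8748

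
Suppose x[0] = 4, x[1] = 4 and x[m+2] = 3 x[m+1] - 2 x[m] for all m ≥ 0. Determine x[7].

4

x[2] = 3(4) - 2(4) = 4
x[3] = 3(4) - 2(4) = 4
x[4] = 3(4) - 2(4) = 4
x[5] = 3(4) - 2(4) = 4
x[6] = 3(4) - 2(4) = 4
x[7] = 3(4) - 2(4) = 4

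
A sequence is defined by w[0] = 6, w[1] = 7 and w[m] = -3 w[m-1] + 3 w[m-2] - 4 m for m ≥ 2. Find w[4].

w[2] = -3*7 + 3*6 - 8 = -11
w[3] = -3*(-11) + 3*7 - 12 = 42
w[4] = -3*42 + 3*(-11) - 16 = -175

-175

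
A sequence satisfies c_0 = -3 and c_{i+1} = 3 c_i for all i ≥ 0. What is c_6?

-2187

c_1 = 3(-3) = -9
c_2 = 3(-9) = -27
c_3 = 3(-27) = -81
c_4 = 3(-81) = -243
c_5 = 3(-243) = -729
c_6 = 3(-729) = -2187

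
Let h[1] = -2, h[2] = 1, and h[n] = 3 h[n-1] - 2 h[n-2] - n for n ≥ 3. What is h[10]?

-441

h[3] = 3·1 - 2·(-2) - 3 = 4
h[4] = 3·4 - 2·1 - 4 = 6
h[5] = 3·6 - 2·4 - 5 = 5
h[6] = 3·5 - 2·6 - 6 = -3
h[7] = 3·(-3) - 2·5 - 7 = -26
h[8] = 3·(-26) - 2·(-3) - 8 = -80
h[9] = 3·(-80) - 2·(-26) - 9 = -197
h[10] = 3·(-197) - 2·(-80) - 10 = -441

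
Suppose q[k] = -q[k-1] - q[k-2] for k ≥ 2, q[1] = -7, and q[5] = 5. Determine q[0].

Let q[0] = v.
q[2] = 7 - v
q[3] = v
q[4] = -7
q[5] = 7 - v
So 7 - v = 5, giving v = 2.

2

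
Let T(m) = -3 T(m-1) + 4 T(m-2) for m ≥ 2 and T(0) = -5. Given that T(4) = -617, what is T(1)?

7

Let T(1) = x.
T(2) = -20 - 3x
T(3) = 60 + 13x
T(4) = -260 - 51x
So -260 - 51x = -617, giving x = 7.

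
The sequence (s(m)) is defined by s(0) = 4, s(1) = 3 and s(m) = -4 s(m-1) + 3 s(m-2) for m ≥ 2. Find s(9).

s(2) = -4(3) + 3(4) = 0
s(3) = -4(0) + 3(3) = 9
s(4) = -4(9) + 3(0) = -36
s(5) = -4(-36) + 3(9) = 171
s(6) = -4(171) + 3(-36) = -792
s(7) = -4(-792) + 3(171) = 3681
s(8) = -4(3681) + 3(-792) = -17100
s(9) = -4(-17100) + 3(3681) = 79443

79443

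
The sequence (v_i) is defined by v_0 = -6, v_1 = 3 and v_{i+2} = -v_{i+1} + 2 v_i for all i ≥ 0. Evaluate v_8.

v_2 = -3 + 2·(-6) = -15
v_3 = -(-15) + 2·3 = 21
v_4 = -21 + 2·(-15) = -51
v_5 = -(-51) + 2·21 = 93
v_6 = -93 + 2·(-51) = -195
v_7 = -(-195) + 2·93 = 381
v_8 = -381 + 2·(-195) = -771

-771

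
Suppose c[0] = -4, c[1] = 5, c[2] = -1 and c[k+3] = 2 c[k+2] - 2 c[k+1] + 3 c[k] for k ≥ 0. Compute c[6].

-44

c[3] = 2*(-1) - 2*5 + 3*(-4) = -24
c[4] = 2*(-24) - 2*(-1) + 3*5 = -31
c[5] = 2*(-31) - 2*(-24) + 3*(-1) = -17
c[6] = 2*(-17) - 2*(-31) + 3*(-24) = -44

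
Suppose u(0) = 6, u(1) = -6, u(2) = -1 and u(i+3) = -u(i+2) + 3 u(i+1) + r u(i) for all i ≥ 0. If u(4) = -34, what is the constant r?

4

u(3) = -17 + 6r
u(4) = 14 - 12r
So 14 - 12r = -34, giving r = 4.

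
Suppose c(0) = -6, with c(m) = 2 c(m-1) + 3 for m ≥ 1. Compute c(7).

c(1) = 2·(-6) + 3 = -9
c(2) = 2·(-9) + 3 = -15
c(3) = 2·(-15) + 3 = -27
c(4) = 2·(-27) + 3 = -51
c(5) = 2·(-51) + 3 = -99
c(6) = 2·(-99) + 3 = -195
c(7) = 2·(-195) + 3 = -387

-387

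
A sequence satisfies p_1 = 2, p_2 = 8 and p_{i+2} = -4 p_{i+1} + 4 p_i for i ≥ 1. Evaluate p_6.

2944

p_3 = -4·8 + 4·2 = -24
p_4 = -4·(-24) + 4·8 = 128
p_5 = -4·128 + 4·(-24) = -608
p_6 = -4·(-608) + 4·128 = 2944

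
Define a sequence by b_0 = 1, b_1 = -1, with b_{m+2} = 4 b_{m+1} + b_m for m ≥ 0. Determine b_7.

-4181

b_2 = 4·(-1) + 1 = -3
b_3 = 4·(-3) + (-1) = -13
b_4 = 4·(-13) + (-3) = -55
b_5 = 4·(-55) + (-13) = -233
b_6 = 4·(-233) + (-55) = -987
b_7 = 4·(-987) + (-233) = -4181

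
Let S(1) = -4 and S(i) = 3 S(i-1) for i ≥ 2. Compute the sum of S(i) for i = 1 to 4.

S(2) = 3·(-4) = -12
S(3) = 3·(-12) = -36
S(4) = 3·(-36) = -108
Sum = (-4) + (-12) + (-36) + (-108) = -160

-160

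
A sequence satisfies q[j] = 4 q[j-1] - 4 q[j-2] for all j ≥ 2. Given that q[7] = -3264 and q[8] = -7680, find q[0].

6

Rearranging, q[j-2] = (q[j] - 4 q[j-1]) / -4.
q[6] = (-7680 - 4·(-3264)) / -4 = 5376/-4 = -1344
q[5] = (-3264 - 4·(-1344)) / -4 = 2112/-4 = -528
q[4] = (-1344 - 4·(-528)) / -4 = 768/-4 = -192
q[3] = (-528 - 4·(-192)) / -4 = 240/-4 = -60
q[2] = (-192 - 4·(-60)) / -4 = 48/-4 = -12
q[1] = (-60 - 4·(-12)) / -4 = -12/-4 = 3
q[0] = (-12 - 4·3) / -4 = -24/-4 = 6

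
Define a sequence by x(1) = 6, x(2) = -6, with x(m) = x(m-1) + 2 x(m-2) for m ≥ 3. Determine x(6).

-6

x(3) = (-6) + 2(6) = 6
x(4) = 6 + 2(-6) = -6
x(5) = (-6) + 2(6) = 6
x(6) = 6 + 2(-6) = -6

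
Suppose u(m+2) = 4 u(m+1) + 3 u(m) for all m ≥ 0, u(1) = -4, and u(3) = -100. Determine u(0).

-2

Let u(0) = v.
u(2) = -16 + 3v
u(3) = -76 + 12v
So -76 + 12v = -100, giving v = -2.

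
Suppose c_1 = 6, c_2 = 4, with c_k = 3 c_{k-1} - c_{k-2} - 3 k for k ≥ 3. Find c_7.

-696

c_3 = 3(4) - 6 - 9 = -3
c_4 = 3(-3) - 4 - 12 = -25
c_5 = 3(-25) - (-3) - 15 = -87
c_6 = 3(-87) - (-25) - 18 = -254
c_7 = 3(-254) - (-87) - 21 = -696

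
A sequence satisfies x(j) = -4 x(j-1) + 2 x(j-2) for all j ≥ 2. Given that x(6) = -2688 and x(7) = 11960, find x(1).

-1

Rearranging, x(j-2) = (x(j) + 4 x(j-1)) / 2.
x(5) = (11960 + 4(-2688)) / 2 = 1208/2 = 604
x(4) = (-2688 + 4(604)) / 2 = -272/2 = -136
x(3) = (604 + 4(-136)) / 2 = 60/2 = 30
x(2) = (-136 + 4(30)) / 2 = -16/2 = -8
x(1) = (30 + 4(-8)) / 2 = -2/2 = -1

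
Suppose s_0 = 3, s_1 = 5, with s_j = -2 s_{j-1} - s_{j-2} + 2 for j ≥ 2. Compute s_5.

s_2 = -2*5 - 3 + 2 = -11
s_3 = -2*(-11) - 5 + 2 = 19
s_4 = -2*19 - (-11) + 2 = -25
s_5 = -2*(-25) - 19 + 2 = 33

33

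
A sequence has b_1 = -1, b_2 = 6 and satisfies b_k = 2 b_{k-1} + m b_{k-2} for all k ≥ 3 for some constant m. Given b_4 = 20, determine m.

b_3 = 12 - m
b_4 = 24 + 4m
So 24 + 4m = 20, giving m = -1.

-1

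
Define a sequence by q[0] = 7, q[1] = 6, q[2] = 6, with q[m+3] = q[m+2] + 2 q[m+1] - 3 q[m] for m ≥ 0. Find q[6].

-42

q[3] = 6 + 2(6) - 3(7) = -3
q[4] = (-3) + 2(6) - 3(6) = -9
q[5] = (-9) + 2(-3) - 3(6) = -33
q[6] = (-33) + 2(-9) - 3(-3) = -42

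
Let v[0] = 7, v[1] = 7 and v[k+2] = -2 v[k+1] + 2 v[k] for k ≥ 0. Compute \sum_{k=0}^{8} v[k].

v[2] = -2*7 + 2*7 = 0
v[3] = -2*0 + 2*7 = 14
v[4] = -2*14 + 2*0 = -28
v[5] = -2*(-28) + 2*14 = 84
v[6] = -2*84 + 2*(-28) = -224
v[7] = -2*(-224) + 2*84 = 616
v[8] = -2*616 + 2*(-224) = -1680
Sum = 7 + 7 + 0 + 14 + (-28) + 84 + (-224) + 616 + (-1680) = -1204

-1204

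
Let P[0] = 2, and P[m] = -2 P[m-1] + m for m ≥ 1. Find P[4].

30

P[1] = -2·2 + 1 = -3
P[2] = -2·(-3) + 2 = 8
P[3] = -2·8 + 3 = -13
P[4] = -2·(-13) + 4 = 30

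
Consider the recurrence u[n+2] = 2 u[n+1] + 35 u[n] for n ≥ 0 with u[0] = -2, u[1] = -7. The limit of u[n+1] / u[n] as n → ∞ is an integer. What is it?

The characteristic equation is r^2 - 2r - 35 = 0, which factors as (r - 7)(r + 5) = 0.
So the roots are 7 and -5. Since |7| > |-5| and the coefficient of 7^n is non-zero, the ratio tends to 7.

7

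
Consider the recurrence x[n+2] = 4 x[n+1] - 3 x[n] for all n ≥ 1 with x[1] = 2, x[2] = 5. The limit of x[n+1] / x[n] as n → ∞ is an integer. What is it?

3

The characteristic equation is r^2 - 4r + 3 = 0, which factors as (r - 3)(r - 1) = 0.
So the roots are 3 and 1. Since |3| > |1| and the coefficient of 3^n is non-zero, the ratio tends to 3.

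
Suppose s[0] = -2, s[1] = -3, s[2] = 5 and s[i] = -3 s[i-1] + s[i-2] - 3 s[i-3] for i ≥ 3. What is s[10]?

95441

s[3] = -3*5 + (-3) - 3*(-2) = -12
s[4] = -3*(-12) + 5 - 3*(-3) = 50
s[5] = -3*50 + (-12) - 3*5 = -177
s[6] = -3*(-177) + 50 - 3*(-12) = 617
s[7] = -3*617 + (-177) - 3*50 = -2178
s[8] = -3*(-2178) + 617 - 3*(-177) = 7682
s[9] = -3*7682 + (-2178) - 3*617 = -27075
s[10] = -3*(-27075) + 7682 - 3*(-2178) = 95441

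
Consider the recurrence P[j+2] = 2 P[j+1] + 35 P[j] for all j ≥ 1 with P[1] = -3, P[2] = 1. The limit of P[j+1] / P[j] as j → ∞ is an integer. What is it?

The characteristic equation is r^2 - 2r - 35 = 0, which factors as (r - 7)(r + 5) = 0.
So the roots are 7 and -5. Since |7| > |-5| and the coefficient of 7^j is non-zero, the ratio tends to 7.

7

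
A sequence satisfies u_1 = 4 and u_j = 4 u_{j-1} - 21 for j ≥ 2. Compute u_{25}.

-844424930131961

The fixed point is -21/(1 - 4) = 7, so u_j - 7 = 4(u_{j-1} - 7).
Hence u_j = -3·4^{j-1} + 7.
u_{25} = -3·4^{24} + 7 = -3·281474976710656 + 7 = -844424930131961.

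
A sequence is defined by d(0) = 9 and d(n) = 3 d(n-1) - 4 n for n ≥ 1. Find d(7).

d(1) = 3·9 - 4 = 23
d(2) = 3·23 - 8 = 61
d(3) = 3·61 - 12 = 171
d(4) = 3·171 - 16 = 497
d(5) = 3·497 - 20 = 1471
d(6) = 3·1471 - 24 = 4389
d(7) = 3·4389 - 28 = 13139

13139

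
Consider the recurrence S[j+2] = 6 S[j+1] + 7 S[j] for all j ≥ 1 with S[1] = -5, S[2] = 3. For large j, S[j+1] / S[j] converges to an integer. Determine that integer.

The characteristic equation is r^2 - 6r - 7 = 0, which factors as (r - 7)(r + 1) = 0.
So the roots are 7 and -1. Since |7| > |-1| and the coefficient of 7^j is non-zero, the ratio tends to 7.

7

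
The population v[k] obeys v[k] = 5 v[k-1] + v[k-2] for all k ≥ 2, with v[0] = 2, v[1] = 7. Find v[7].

139587

v[2] = 5*7 + 2 = 37
v[3] = 5*37 + 7 = 192
v[4] = 5*192 + 37 = 997
v[5] = 5*997 + 192 = 5177
v[6] = 5*5177 + 997 = 26882
v[7] = 5*26882 + 5177 = 139587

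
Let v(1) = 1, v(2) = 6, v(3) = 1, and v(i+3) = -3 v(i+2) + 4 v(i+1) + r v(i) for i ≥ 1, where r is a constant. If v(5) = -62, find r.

-1

v(4) = 21 + r
v(5) = -59 + 3r
So -59 + 3r = -62, giving r = -1.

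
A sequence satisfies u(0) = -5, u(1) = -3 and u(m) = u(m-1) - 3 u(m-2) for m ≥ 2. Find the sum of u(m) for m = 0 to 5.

u(2) = (-3) - 3*(-5) = 12
u(3) = 12 - 3*(-3) = 21
u(4) = 21 - 3*12 = -15
u(5) = (-15) - 3*21 = -78
Sum = (-5) + (-3) + 12 + 21 + (-15) + (-78) = -68

-68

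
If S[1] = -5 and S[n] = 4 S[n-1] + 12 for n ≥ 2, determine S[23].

The fixed point is 12/(1 - 4) = -4, so S[n] + 4 = 4(S[n-1] + 4).
Hence S[n] = -1·4^{n-1} - 4.
S[23] = -1·4^{22} - 4 = -1·17592186044416 - 4 = -17592186044420.

-17592186044420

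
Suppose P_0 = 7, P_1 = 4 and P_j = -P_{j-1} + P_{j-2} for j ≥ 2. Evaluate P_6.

P_2 = -4 + 7 = 3
P_3 = -3 + 4 = 1
P_4 = -1 + 3 = 2
P_5 = -2 + 1 = -1
P_6 = -(-1) + 2 = 3

3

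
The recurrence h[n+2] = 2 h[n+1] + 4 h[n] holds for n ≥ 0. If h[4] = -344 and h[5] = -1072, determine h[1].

Rearranging, h[n-2] = (h[n] - 2 h[n-1]) / 4.
h[3] = (-1072 - 2(-344)) / 4 = -384/4 = -96
h[2] = (-344 - 2(-96)) / 4 = -152/4 = -38
h[1] = (-96 - 2(-38)) / 4 = -20/4 = -5

-5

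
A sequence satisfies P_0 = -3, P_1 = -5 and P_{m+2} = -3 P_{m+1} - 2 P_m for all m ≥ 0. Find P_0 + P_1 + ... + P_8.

P_2 = -3*(-5) - 2*(-3) = 21
P_3 = -3*21 - 2*(-5) = -53
P_4 = -3*(-53) - 2*21 = 117
P_5 = -3*117 - 2*(-53) = -245
P_6 = -3*(-245) - 2*117 = 501
P_7 = -3*501 - 2*(-245) = -1013
P_8 = -3*(-1013) - 2*501 = 2037
Sum = (-3) + (-5) + 21 + (-53) + 117 + (-245) + 501 + (-1013) + 2037 = 1357

1357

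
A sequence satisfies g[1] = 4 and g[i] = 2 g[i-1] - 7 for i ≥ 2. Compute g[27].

The fixed point is -7/(1 - 2) = 7, so g[i] - 7 = 2(g[i-1] - 7).
Hence g[i] = -3·2^{i-1} + 7.
g[27] = -3·2^{26} + 7 = -3·67108864 + 7 = -201326585.

-201326585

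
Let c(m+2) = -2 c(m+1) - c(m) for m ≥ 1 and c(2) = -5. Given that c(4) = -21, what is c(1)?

Let c(1) = x.
c(3) = 10 - x
c(4) = -15 + 2x
So -15 + 2x = -21, giving x = -3.

-3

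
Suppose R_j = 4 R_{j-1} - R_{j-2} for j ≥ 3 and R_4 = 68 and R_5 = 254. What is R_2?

Rearranging, R_{j-2} = -(R_j - 4 R_{j-1}).
R_3 = -(254 - 4(68)) = 18
R_2 = -(68 - 4(18)) = 4

4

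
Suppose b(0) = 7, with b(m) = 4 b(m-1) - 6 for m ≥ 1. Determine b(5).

b(1) = 4*7 - 6 = 22
b(2) = 4*22 - 6 = 82
b(3) = 4*82 - 6 = 322
b(4) = 4*322 - 6 = 1282
b(5) = 4*1282 - 6 = 5122

5122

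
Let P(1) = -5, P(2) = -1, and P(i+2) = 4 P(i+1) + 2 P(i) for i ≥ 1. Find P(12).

-8971168

P(3) = 4(-1) + 2(-5) = -14
P(4) = 4(-14) + 2(-1) = -58
P(5) = 4(-58) + 2(-14) = -260
P(6) = 4(-260) + 2(-58) = -1156
P(7) = 4(-1156) + 2(-260) = -5144
P(8) = 4(-5144) + 2(-1156) = -22888
P(9) = 4(-22888) + 2(-5144) = -101840
P(10) = 4(-101840) + 2(-22888) = -453136
P(11) = 4(-453136) + 2(-101840) = -2016224
P(12) = 4(-2016224) + 2(-453136) = -8971168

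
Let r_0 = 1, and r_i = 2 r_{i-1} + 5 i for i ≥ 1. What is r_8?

2766

r_1 = 2(1) + 5 = 7
r_2 = 2(7) + 10 = 24
r_3 = 2(24) + 15 = 63
r_4 = 2(63) + 20 = 146
r_5 = 2(146) + 25 = 317
r_6 = 2(317) + 30 = 664
r_7 = 2(664) + 35 = 1363
r_8 = 2(1363) + 40 = 2766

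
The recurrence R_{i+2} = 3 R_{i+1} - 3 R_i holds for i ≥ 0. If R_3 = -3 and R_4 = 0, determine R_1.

-2

Rearranging, R_{i-2} = (R_i - 3 R_{i-1}) / -3.
R_2 = (0 - 3(-3)) / -3 = 9/-3 = -3
R_1 = (-3 - 3(-3)) / -3 = 6/-3 = -2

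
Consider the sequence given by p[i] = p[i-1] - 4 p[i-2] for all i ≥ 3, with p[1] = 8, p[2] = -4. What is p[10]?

p[3] = (-4) - 4(8) = -36
p[4] = (-36) - 4(-4) = -20
p[5] = (-20) - 4(-36) = 124
p[6] = 124 - 4(-20) = 204
p[7] = 204 - 4(124) = -292
p[8] = (-292) - 4(204) = -1108
p[9] = (-1108) - 4(-292) = 60
p[10] = 60 - 4(-1108) = 4492

4492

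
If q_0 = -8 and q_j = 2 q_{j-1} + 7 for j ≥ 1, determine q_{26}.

The fixed point is 7/(1 - 2) = -7, so q_j + 7 = 2(q_{j-1} + 7).
Hence q_j = -1·2^j - 7.
q_{26} = -1·2^{26} - 7 = -1·67108864 - 7 = -67108871.

-67108871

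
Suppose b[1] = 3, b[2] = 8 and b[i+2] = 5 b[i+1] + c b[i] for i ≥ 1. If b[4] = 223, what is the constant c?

b[3] = 40 + 3c
b[4] = 200 + 23c
So 200 + 23c = 223, giving c = 1.

1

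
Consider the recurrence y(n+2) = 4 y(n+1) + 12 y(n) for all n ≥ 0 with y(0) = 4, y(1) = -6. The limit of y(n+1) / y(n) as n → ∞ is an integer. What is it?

The characteristic equation is r^2 - 4r - 12 = 0, which factors as (r - 6)(r + 2) = 0.
So the roots are 6 and -2. Since |6| > |-2| and the coefficient of 6^n is non-zero, the ratio tends to 6.

6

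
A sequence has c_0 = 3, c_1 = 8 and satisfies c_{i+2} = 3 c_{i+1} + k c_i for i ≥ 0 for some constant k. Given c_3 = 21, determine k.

-3

c_2 = 24 + 3k
c_3 = 72 + 17k
So 72 + 17k = 21, giving k = -3.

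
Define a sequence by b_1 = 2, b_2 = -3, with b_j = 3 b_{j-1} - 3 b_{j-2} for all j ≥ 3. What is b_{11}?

1701

b_3 = 3(-3) - 3(2) = -15
b_4 = 3(-15) - 3(-3) = -36
b_5 = 3(-36) - 3(-15) = -63
b_6 = 3(-63) - 3(-36) = -81
b_7 = 3(-81) - 3(-63) = -54
b_8 = 3(-54) - 3(-81) = 81
b_9 = 3(81) - 3(-54) = 405
b_{10} = 3(405) - 3(81) = 972
b_{11} = 3(972) - 3(405) = 1701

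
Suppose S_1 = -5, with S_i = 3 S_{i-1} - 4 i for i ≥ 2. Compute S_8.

-21851

S_2 = 3·(-5) - 8 = -23
S_3 = 3·(-23) - 12 = -81
S_4 = 3·(-81) - 16 = -259
S_5 = 3·(-259) - 20 = -797
S_6 = 3·(-797) - 24 = -2415
S_7 = 3·(-2415) - 28 = -7273
S_8 = 3·(-7273) - 32 = -21851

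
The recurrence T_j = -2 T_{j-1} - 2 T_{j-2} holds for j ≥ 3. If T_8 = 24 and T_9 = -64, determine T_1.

-4

Rearranging, T_{j-2} = (T_j + 2 T_{j-1}) / -2.
T_7 = (-64 + 2(24)) / -2 = -16/-2 = 8
T_6 = (24 + 2(8)) / -2 = 40/-2 = -20
T_5 = (8 + 2(-20)) / -2 = -32/-2 = 16
T_4 = (-20 + 2(16)) / -2 = 12/-2 = -6
T_3 = (16 + 2(-6)) / -2 = 4/-2 = -2
T_2 = (-6 + 2(-2)) / -2 = -10/-2 = 5
T_1 = (-2 + 2(5)) / -2 = 8/-2 = -4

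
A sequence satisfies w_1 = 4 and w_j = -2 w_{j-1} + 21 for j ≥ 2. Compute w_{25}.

-50331641

The fixed point is 21/(1 + 2) = 7, so w_j - 7 = -2(w_{j-1} - 7).
Hence w_j = -3·(-2)^{j-1} + 7.
w_{25} = -3·(-2)^{24} + 7 = -3·16777216 + 7 = -50331641.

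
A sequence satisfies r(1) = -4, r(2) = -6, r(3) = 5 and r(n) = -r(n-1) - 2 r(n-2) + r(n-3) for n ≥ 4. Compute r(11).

-307

r(4) = -5 - 2*(-6) + (-4) = 3
r(5) = -3 - 2*5 + (-6) = -19
r(6) = -(-19) - 2*3 + 5 = 18
r(7) = -18 - 2*(-19) + 3 = 23
r(8) = -23 - 2*18 + (-19) = -78
r(9) = -(-78) - 2*23 + 18 = 50
r(10) = -50 - 2*(-78) + 23 = 129
r(11) = -129 - 2*50 + (-78) = -307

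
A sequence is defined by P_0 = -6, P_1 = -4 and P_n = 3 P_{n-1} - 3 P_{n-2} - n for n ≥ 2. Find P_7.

-10

P_2 = 3(-4) - 3(-6) - 2 = 4
P_3 = 3(4) - 3(-4) - 3 = 21
P_4 = 3(21) - 3(4) - 4 = 47
P_5 = 3(47) - 3(21) - 5 = 73
P_6 = 3(73) - 3(47) - 6 = 72
P_7 = 3(72) - 3(73) - 7 = -10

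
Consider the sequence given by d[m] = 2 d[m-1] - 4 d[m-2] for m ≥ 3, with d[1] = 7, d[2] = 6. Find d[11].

-3072

d[3] = 2*6 - 4*7 = -16
d[4] = 2*(-16) - 4*6 = -56
d[5] = 2*(-56) - 4*(-16) = -48
d[6] = 2*(-48) - 4*(-56) = 128
d[7] = 2*128 - 4*(-48) = 448
d[8] = 2*448 - 4*128 = 384
d[9] = 2*384 - 4*448 = -1024
d[10] = 2*(-1024) - 4*384 = -3584
d[11] = 2*(-3584) - 4*(-1024) = -3072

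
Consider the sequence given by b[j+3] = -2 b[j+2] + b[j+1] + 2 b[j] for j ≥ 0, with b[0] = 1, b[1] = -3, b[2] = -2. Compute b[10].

-1022

b[3] = -2*(-2) + (-3) + 2*1 = 3
b[4] = -2*3 + (-2) + 2*(-3) = -14
b[5] = -2*(-14) + 3 + 2*(-2) = 27
b[6] = -2*27 + (-14) + 2*3 = -62
b[7] = -2*(-62) + 27 + 2*(-14) = 123
b[8] = -2*123 + (-62) + 2*27 = -254
b[9] = -2*(-254) + 123 + 2*(-62) = 507
b[10] = -2*507 + (-254) + 2*123 = -1022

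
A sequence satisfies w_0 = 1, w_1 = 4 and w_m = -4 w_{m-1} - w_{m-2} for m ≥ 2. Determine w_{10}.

-645809

w_2 = -4(4) - 1 = -17
w_3 = -4(-17) - 4 = 64
w_4 = -4(64) - (-17) = -239
w_5 = -4(-239) - 64 = 892
w_6 = -4(892) - (-239) = -3329
w_7 = -4(-3329) - 892 = 12424
w_8 = -4(12424) - (-3329) = -46367
w_9 = -4(-46367) - 12424 = 173044
w_{10} = -4(173044) - (-46367) = -645809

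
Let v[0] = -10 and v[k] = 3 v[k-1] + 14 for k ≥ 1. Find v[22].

-94143178834

The fixed point is 14/(1 - 3) = -7, so v[k] + 7 = 3(v[k-1] + 7).
Hence v[k] = -3·3^k - 7.
v[22] = -3·3^{22} - 7 = -3·31381059609 - 7 = -94143178834.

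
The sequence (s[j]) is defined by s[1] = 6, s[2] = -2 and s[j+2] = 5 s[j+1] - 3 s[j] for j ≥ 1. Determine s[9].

-201484

s[3] = 5(-2) - 3(6) = -28
s[4] = 5(-28) - 3(-2) = -134
s[5] = 5(-134) - 3(-28) = -586
s[6] = 5(-586) - 3(-134) = -2528
s[7] = 5(-2528) - 3(-586) = -10882
s[8] = 5(-10882) - 3(-2528) = -46826
s[9] = 5(-46826) - 3(-10882) = -201484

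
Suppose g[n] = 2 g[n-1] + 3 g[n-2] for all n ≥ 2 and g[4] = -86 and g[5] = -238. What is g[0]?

Rearranging, g[n-2] = (g[n] - 2 g[n-1]) / 3.
g[3] = (-238 - 2(-86)) / 3 = -66/3 = -22
g[2] = (-86 - 2(-22)) / 3 = -42/3 = -14
g[1] = (-22 - 2(-14)) / 3 = 6/3 = 2
g[0] = (-14 - 2(2)) / 3 = -18/3 = -6

-6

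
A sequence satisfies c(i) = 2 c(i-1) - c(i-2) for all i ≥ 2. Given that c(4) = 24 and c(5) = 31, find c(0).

Rearranging, c(i-2) = -(c(i) - 2 c(i-1)).
c(3) = -(31 - 2(24)) = 17
c(2) = -(24 - 2(17)) = 10
c(1) = -(17 - 2(10)) = 3
c(0) = -(10 - 2(3)) = -4

-4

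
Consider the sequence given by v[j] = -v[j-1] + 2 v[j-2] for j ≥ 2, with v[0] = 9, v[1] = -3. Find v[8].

v[2] = -(-3) + 2*9 = 21
v[3] = -21 + 2*(-3) = -27
v[4] = -(-27) + 2*21 = 69
v[5] = -69 + 2*(-27) = -123
v[6] = -(-123) + 2*69 = 261
v[7] = -261 + 2*(-123) = -507
v[8] = -(-507) + 2*261 = 1029

1029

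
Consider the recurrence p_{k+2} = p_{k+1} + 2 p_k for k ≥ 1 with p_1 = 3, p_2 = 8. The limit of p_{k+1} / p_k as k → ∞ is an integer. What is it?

2

The characteristic equation is r^2 - r - 2 = 0, which factors as (r - 2)(r + 1) = 0.
So the roots are 2 and -1. Since |2| > |-1| and the coefficient of 2^k is non-zero, the ratio tends to 2.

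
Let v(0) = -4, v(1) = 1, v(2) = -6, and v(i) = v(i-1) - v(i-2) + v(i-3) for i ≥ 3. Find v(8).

v(3) = (-6) - 1 + (-4) = -11
v(4) = (-11) - (-6) + 1 = -4
v(5) = (-4) - (-11) + (-6) = 1
v(6) = 1 - (-4) + (-11) = -6
v(7) = (-6) - 1 + (-4) = -11
v(8) = (-11) - (-6) + 1 = -4

-4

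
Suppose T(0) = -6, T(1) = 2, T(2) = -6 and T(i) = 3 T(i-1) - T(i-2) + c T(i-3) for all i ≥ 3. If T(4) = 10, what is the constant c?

T(3) = -20 - 6c
T(4) = -54 - 16c
So -54 - 16c = 10, giving c = -4.

-4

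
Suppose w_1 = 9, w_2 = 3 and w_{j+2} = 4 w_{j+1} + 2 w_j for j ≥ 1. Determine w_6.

2508

w_3 = 4·3 + 2·9 = 30
w_4 = 4·30 + 2·3 = 126
w_5 = 4·126 + 2·30 = 564
w_6 = 4·564 + 2·126 = 2508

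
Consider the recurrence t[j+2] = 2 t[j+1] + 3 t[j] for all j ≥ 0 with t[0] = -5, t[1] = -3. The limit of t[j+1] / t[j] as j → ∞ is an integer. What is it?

The characteristic equation is r^2 - 2r - 3 = 0, which factors as (r - 3)(r + 1) = 0.
So the roots are 3 and -1. Since |3| > |-1| and the coefficient of 3^j is non-zero, the ratio tends to 3.

3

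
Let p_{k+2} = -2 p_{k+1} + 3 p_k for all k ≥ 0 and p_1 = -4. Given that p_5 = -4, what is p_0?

Let p_0 = x.
p_2 = 8 + 3x
p_3 = -28 - 6x
p_4 = 80 + 21x
p_5 = -244 - 60x
So -244 - 60x = -4, giving x = -4.

-4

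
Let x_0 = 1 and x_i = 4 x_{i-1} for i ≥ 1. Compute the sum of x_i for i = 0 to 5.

1365

x_1 = 4(1) = 4
x_2 = 4(4) = 16
x_3 = 4(16) = 64
x_4 = 4(64) = 256
x_5 = 4(256) = 1024
Sum = 1 + 4 + 16 + 64 + 256 + 1024 = 1365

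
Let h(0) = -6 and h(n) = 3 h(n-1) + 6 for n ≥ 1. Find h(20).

The fixed point is 6/(1 - 3) = -3, so h(n) + 3 = 3(h(n-1) + 3).
Hence h(n) = -3·3^n - 3.
h(20) = -3·3^{20} - 3 = -3·3486784401 - 3 = -10460353206.

-10460353206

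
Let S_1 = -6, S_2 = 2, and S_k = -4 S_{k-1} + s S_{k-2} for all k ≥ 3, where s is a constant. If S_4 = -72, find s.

S_3 = -8 - 6s
S_4 = 32 + 26s
So 32 + 26s = -72, giving s = -4.

-4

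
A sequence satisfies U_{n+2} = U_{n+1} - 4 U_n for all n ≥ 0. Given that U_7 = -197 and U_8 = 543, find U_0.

Rearranging, U_{n-2} = (U_n - U_{n-1}) / -4.
U_6 = (543 - (-197)) / -4 = 740/-4 = -185
U_5 = (-197 - (-185)) / -4 = -12/-4 = 3
U_4 = (-185 - 3) / -4 = -188/-4 = 47
U_3 = (3 - 47) / -4 = -44/-4 = 11
U_2 = (47 - 11) / -4 = 36/-4 = -9
U_1 = (11 - (-9)) / -4 = 20/-4 = -5
U_0 = (-9 - (-5)) / -4 = -4/-4 = 1

1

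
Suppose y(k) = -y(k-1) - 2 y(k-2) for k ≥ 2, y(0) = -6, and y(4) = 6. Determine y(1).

6

Let y(1) = z.
y(2) = 12 - z
y(3) = -12 - z
y(4) = -12 + 3z
So -12 + 3z = 6, giving z = 6.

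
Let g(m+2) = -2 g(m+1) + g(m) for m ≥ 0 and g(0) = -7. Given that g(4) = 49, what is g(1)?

-7

Let g(1) = w.
g(2) = -7 - 2w
g(3) = 14 + 5w
g(4) = -35 - 12w
So -35 - 12w = 49, giving w = -7.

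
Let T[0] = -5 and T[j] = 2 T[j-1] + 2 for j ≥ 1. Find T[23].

-25165826

The fixed point is 2/(1 - 2) = -2, so T[j] + 2 = 2(T[j-1] + 2).
Hence T[j] = -3·2^j - 2.
T[23] = -3·2^{23} - 2 = -3·8388608 - 2 = -25165826.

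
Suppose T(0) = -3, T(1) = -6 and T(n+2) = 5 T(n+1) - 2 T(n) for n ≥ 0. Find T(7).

-46692

T(2) = 5*(-6) - 2*(-3) = -24
T(3) = 5*(-24) - 2*(-6) = -108
T(4) = 5*(-108) - 2*(-24) = -492
T(5) = 5*(-492) - 2*(-108) = -2244
T(6) = 5*(-2244) - 2*(-492) = -10236
T(7) = 5*(-10236) - 2*(-2244) = -46692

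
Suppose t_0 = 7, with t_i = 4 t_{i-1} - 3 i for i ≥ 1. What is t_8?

t_1 = 4*7 - 3 = 25
t_2 = 4*25 - 6 = 94
t_3 = 4*94 - 9 = 367
t_4 = 4*367 - 12 = 1456
t_5 = 4*1456 - 15 = 5809
t_6 = 4*5809 - 18 = 23218
t_7 = 4*23218 - 21 = 92851
t_8 = 4*92851 - 24 = 371380

371380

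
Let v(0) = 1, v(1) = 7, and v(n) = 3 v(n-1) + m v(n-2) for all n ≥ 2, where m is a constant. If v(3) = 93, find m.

v(2) = 21 + m
v(3) = 63 + 10m
So 63 + 10m = 93, giving m = 3.

3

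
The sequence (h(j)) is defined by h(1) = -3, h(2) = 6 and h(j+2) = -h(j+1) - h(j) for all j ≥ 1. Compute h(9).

-3

h(3) = -6 - (-3) = -3
h(4) = -(-3) - 6 = -3
h(5) = -(-3) - (-3) = 6
h(6) = -6 - (-3) = -3
h(7) = -(-3) - 6 = -3
h(8) = -(-3) - (-3) = 6
h(9) = -6 - (-3) = -3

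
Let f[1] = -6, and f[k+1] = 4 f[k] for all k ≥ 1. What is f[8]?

-98304

f[2] = 4·(-6) = -24
f[3] = 4·(-24) = -96
f[4] = 4·(-96) = -384
f[5] = 4·(-384) = -1536
f[6] = 4·(-1536) = -6144
f[7] = 4·(-6144) = -24576
f[8] = 4·(-24576) = -98304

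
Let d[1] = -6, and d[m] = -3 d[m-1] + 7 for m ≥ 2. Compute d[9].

d[2] = -3*(-6) + 7 = 25
d[3] = -3*25 + 7 = -68
d[4] = -3*(-68) + 7 = 211
d[5] = -3*211 + 7 = -626
d[6] = -3*(-626) + 7 = 1885
d[7] = -3*1885 + 7 = -5648
d[8] = -3*(-5648) + 7 = 16951
d[9] = -3*16951 + 7 = -50846

-50846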